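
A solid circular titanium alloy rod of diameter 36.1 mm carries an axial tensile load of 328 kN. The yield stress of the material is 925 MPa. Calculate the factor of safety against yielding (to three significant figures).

A = πd²/4 = 1024 mm².
σ = F/A = 328000/1024 = 320.5 MPa.
n = 925/320.5 = 2.887.

n = 2.89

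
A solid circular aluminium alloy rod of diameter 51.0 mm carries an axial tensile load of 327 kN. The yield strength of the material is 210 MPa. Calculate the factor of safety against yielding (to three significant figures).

n = 1.31

A = πd²/4 = 2043 mm².
σ = F/A = 327000/2043 = 160.1 MPa.
n = 210/160.1 = 1.312.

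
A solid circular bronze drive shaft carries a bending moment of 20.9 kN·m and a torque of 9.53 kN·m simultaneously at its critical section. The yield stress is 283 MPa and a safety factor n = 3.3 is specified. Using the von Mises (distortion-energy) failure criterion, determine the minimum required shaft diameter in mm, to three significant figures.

σ_allow = σ_y/n = 283/3.3 = 85.76 MPa.
For a solid shaft σ_b = 32M/(πd³) and τ = 16T/(πd³), so the von Mises stress is σ' = (16/πd³)·√(4M²+3T²).
√(4M²+3T²) = √(4×(2.090×10^7)² + 3×(9.530×10^6)²) = 4.494×10^7 N·mm.
d³ = 16×4.494×10^7/(π×85.76) = 2.669×10^6 mm³.
d = 138.7 mm.

d = 139 mm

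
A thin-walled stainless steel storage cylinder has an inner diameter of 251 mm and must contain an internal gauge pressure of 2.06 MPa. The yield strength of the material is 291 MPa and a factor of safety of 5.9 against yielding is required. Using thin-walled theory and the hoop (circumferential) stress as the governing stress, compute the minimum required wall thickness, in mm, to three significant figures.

t = 5.24 mm

σ_allow = 291/5.9 = 49.32 MPa.
Hoop stress σ_h = pD/(2t), so t = pD/(2σ_allow) = 2.06×251/(2×49.32) = 5.242 mm.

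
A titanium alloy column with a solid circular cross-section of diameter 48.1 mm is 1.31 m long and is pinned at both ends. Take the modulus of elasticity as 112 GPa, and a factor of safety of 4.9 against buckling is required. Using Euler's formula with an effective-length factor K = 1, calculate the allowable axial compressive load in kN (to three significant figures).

I = πd⁴/64 = π×48.1⁴/64 = 262800 mm⁴.
Effective length L_e = KL = 1×1.31 m = 1310 mm.
Euler critical load P_cr = π²EI/L_e² = π²×112000×262800/1310² = 169200 N.
P_allow = P_cr/n = 169200/4.9 = 34540 N.

P_allow = 34.5 kN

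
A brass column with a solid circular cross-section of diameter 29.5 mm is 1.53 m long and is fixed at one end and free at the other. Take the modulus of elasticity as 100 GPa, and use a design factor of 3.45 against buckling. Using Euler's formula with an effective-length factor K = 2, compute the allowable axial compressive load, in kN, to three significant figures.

I = πd⁴/64 = π×29.5⁴/64 = 37180 mm⁴.
Effective length L_e = KL = 2×1.53 m = 3060 mm.
Euler critical load P_cr = π²EI/L_e² = π²×100000×37180/3060² = 3918 N.
P_allow = P_cr/n = 3918/3.45 = 1136 N.

P_allow = 1.14 kN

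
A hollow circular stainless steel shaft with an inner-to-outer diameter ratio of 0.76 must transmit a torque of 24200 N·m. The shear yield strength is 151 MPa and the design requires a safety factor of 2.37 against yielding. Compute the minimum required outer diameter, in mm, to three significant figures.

τ_allow = 151/2.37 = 63.71 MPa.
For a hollow shaft τ = 16T/[πd_o³(1−k⁴)] with k = 0.76, so 1−k⁴ = 0.6664.
d_o³ = 16T/[π τ_allow (1−k⁴)] = 16×2.4200×10^7/(π×63.71×0.6664) = 2.903×10^6 mm³.
d_o = 142.7 mm.

d_o = 143 mm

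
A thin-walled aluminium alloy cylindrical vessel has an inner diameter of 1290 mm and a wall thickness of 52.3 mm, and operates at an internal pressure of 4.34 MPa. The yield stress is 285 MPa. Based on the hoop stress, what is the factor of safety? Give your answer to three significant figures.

n = 5.32

σ_h = pD/(2t) = 4.34×1290/(2×52.3) = 53.52 MPa.
n = 285/53.52 = 5.325.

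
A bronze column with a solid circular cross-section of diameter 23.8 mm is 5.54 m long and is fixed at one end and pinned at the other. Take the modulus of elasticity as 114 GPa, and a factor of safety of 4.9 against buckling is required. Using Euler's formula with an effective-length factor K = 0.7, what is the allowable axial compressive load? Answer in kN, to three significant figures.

I = πd⁴/64 = π×23.8⁴/64 = 15750 mm⁴.
Effective length L_e = KL = 0.7×5.54 m = 3878 mm.
Euler critical load P_cr = π²EI/L_e² = π²×114000×15750/3878² = 1178 N.
P_allow = P_cr/n = 1178/4.9 = 240.5 N.

P_allow = 0.240 kN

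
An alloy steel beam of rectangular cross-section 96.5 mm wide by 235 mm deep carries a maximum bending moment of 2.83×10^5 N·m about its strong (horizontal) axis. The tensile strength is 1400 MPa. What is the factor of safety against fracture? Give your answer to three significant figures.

Section modulus S = bh²/6 = 96.5×235²/6 = 888200 mm³.
σ = M/S = 2.8300×10^8/888200 = 318.6 MPa.
n = 1400/318.6 = 4.394.

n = 4.39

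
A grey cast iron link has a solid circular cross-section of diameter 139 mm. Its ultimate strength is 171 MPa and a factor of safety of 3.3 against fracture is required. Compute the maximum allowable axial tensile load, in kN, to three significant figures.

σ_allow = 171/3.3 = 51.82 MPa.
A = πd²/4 = π×139²/4 = 15170 mm².
F_allow = σ_allow × A = 51.82×15170 = 786300 N.

F_allow = 786 kN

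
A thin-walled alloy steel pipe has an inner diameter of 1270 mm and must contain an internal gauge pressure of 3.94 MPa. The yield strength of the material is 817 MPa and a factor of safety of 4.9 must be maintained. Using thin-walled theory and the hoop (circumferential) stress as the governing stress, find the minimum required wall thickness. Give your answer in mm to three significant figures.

σ_allow = 817/4.9 = 166.7 MPa.
Hoop stress σ_h = pD/(2t), so t = pD/(2σ_allow) = 3.94×1270/(2×166.7) = 15.01 mm.

t = 15.0 mm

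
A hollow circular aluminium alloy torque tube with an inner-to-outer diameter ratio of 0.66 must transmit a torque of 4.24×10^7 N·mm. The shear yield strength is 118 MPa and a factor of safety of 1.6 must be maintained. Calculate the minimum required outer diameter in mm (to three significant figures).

d_o = 153 mm

τ_allow = 118/1.6 = 73.75 MPa.
For a hollow shaft τ = 16T/[πd_o³(1−k⁴)] with k = 0.66, so 1−k⁴ = 0.8103.
d_o³ = 16T/[π τ_allow (1−k⁴)] = 16×4.2400×10^7/(π×73.75×0.8103) = 3.614×10^6 mm³.
d_o = 153.5 mm.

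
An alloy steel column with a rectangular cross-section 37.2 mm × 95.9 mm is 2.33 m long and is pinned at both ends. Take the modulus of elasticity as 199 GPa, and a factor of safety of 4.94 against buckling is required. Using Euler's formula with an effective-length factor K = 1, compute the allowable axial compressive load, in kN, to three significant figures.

P_allow = 30.1 kN

Buckling occurs about the weak axis: I_min = h·b³/12 = 95.9×37.2³/12 = 411400 mm⁴ (b = 37.2 mm is the smaller dimension).
Effective length L_e = KL = 1×2.33 m = 2330 mm.
Euler critical load P_cr = π²EI/L_e² = π²×199000×411400/2330² = 148800 N.
P_allow = P_cr/n = 148800/4.94 = 30130 N.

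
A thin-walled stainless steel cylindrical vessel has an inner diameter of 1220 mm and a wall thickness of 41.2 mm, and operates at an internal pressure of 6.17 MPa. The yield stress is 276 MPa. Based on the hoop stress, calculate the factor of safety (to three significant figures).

σ_h = pD/(2t) = 6.17×1220/(2×41.2) = 91.35 MPa.
n = 276/91.35 = 3.021.

n = 3.02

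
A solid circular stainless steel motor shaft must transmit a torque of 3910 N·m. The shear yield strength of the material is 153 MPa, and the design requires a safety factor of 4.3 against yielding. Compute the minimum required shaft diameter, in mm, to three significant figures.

d = 82.4 mm

Allowable shear stress τ_allow = 153/4.3 = 35.58 MPa.
For a solid shaft τ = 16T/(πd³), so d³ = 16T/(π τ_allow) = 16×3910000/(π×35.58) = 559700 mm³.
d = (559700)^(1/3) = 82.41 mm.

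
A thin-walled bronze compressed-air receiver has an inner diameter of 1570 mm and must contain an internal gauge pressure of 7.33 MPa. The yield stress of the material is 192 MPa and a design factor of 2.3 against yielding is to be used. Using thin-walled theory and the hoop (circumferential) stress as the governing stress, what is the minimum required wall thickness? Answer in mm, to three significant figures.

σ_allow = 192/2.3 = 83.48 MPa.
Hoop stress σ_h = pD/(2t), so t = pD/(2σ_allow) = 7.33×1570/(2×83.48) = 68.93 mm.

t = 68.9 mm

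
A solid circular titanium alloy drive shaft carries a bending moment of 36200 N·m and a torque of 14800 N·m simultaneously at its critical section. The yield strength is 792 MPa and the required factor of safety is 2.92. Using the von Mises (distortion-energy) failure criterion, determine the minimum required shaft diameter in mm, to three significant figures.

d = 113 mm

σ_allow = σ_y/n = 792/2.92 = 271.2 MPa.
For a solid shaft σ_b = 32M/(πd³) and τ = 16T/(πd³), so the von Mises stress is σ' = (16/πd³)·√(4M²+3T²).
√(4M²+3T²) = √(4×(3.620×10^7)² + 3×(1.480×10^7)²) = 7.680×10^7 N·mm.
d³ = 16×7.680×10^7/(π×271.2) = 1.442×10^6 mm³.
d = 113.0 mm.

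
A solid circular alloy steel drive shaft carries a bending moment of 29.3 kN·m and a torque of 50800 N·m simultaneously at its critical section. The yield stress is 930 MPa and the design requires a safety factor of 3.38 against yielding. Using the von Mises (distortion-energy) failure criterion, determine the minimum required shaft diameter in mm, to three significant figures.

d = 125 mm

σ_allow = σ_y/n = 930/3.38 = 275.1 MPa.
For a solid shaft σ_b = 32M/(πd³) and τ = 16T/(πd³), so the von Mises stress is σ' = (16/πd³)·√(4M²+3T²).
√(4M²+3T²) = √(4×(2.930×10^7)² + 3×(5.080×10^7)²) = 1.057×10^8 N·mm.
d³ = 16×1.057×10^8/(π×275.1) = 1.957×10^6 mm³.
d = 125.1 mm.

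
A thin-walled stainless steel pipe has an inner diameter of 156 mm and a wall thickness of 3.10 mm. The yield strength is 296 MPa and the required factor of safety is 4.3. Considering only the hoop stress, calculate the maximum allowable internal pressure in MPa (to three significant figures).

σ_allow = 296/4.3 = 68.84 MPa.
σ_h = pD/(2t) → p_allow = 2σ_allow t/D = 2×68.84×3.10/156 = 2.736 MPa.

p_allow = 2.74 MPa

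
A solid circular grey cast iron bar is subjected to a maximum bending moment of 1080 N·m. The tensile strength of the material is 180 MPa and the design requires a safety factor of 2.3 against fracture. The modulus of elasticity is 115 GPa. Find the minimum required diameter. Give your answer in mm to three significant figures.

d = 52.0 mm

σ_allow = 180/2.3 = 78.26 MPa.
For a solid circular section σ = 32M/(πd³), so d³ = 32M/(π σ_allow) = 32×1080000/(π×78.26) = 140600 mm³.
d = 51.99 mm.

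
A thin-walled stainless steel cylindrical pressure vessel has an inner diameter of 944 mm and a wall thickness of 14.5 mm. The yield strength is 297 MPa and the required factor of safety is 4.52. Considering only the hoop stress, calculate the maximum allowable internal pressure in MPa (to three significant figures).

σ_allow = 297/4.52 = 65.71 MPa.
σ_h = pD/(2t) → p_allow = 2σ_allow t/D = 2×65.71×14.5/944 = 2.019 MPa.

p_allow = 2.02 MPa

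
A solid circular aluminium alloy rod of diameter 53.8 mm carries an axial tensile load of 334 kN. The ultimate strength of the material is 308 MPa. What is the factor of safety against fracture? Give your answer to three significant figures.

n = 2.10

A = πd²/4 = 2273 mm².
σ = F/A = 334000/2273 = 146.9 MPa.
n = 308/146.9 = 2.096.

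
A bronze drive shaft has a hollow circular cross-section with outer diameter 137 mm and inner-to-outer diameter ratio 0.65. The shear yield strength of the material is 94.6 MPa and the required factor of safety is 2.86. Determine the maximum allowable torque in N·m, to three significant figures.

T_allow = 13700 N·m

τ_allow = 94.6/2.86 = 33.08 MPa.
For a hollow shaft T_allow = τ_allow·πd_o³(1−k⁴)/16 with 1−k⁴ = 0.8215, so πd_o³(1−k⁴)/16 = 414800 mm³.
T_allow = 33.08×414800 = 1.372×10^7 N·mm = 13720 N·m.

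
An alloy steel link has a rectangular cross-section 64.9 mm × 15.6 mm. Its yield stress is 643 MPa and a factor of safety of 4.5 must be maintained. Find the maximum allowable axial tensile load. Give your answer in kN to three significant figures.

F_allow = 145 kN

σ_allow = 643/4.5 = 142.9 MPa.
A = 64.9×15.6 = 1012 mm².
F_allow = σ_allow × A = 142.9×1012 = 144700 N.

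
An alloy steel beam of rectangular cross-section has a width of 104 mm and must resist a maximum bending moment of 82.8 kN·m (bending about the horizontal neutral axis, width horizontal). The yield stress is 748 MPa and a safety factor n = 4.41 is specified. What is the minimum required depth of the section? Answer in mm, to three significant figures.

σ_allow = 748/4.41 = 169.6 MPa.
For a rectangular section σ = 6M/(bh²), so h² = 6M/(b σ_allow) = 6×8.2800×10^7/(104×169.6) = 28160 mm².
h = 167.8 mm.

h = 168 mm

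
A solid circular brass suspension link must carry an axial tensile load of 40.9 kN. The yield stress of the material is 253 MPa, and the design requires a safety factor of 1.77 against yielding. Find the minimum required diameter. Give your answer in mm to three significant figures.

d = 19.1 mm

Allowable stress σ_allow = 253/1.77 = 142.9 MPa.
Required area A = F/σ_allow = 40900/142.9 = 286.1 mm².
A = πd²/4 → d = √(4A/π) = 19.09 mm.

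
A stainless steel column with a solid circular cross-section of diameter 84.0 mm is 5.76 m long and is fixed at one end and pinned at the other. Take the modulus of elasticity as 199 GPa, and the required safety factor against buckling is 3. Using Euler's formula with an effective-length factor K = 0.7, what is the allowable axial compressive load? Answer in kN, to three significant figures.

P_allow = 98.4 kN

I = πd⁴/64 = π×84.0⁴/64 = 2.444×10^6 mm⁴.
Effective length L_e = KL = 0.7×5.76 m = 4032 mm.
Euler critical load P_cr = π²EI/L_e² = π²×199000×2.444×10^6/4032² = 295300 N.
P_allow = P_cr/n = 295300/3 = 98420 N.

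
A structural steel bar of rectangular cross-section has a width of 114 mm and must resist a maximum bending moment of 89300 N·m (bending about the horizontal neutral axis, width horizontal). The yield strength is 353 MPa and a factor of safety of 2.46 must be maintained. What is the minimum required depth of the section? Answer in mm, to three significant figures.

h = 181 mm

σ_allow = 353/2.46 = 143.5 MPa.
For a rectangular section σ = 6M/(bh²), so h² = 6M/(b σ_allow) = 6×8.9300×10^7/(114×143.5) = 32750 mm².
h = 181.0 mm.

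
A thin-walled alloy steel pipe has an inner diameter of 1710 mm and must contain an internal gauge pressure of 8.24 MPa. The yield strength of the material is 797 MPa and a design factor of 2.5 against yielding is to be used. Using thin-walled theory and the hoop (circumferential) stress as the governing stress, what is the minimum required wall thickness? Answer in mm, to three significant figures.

t = 22.1 mm

σ_allow = 797/2.5 = 318.8 MPa.
Hoop stress σ_h = pD/(2t), so t = pD/(2σ_allow) = 8.24×1710/(2×318.8) = 22.10 mm.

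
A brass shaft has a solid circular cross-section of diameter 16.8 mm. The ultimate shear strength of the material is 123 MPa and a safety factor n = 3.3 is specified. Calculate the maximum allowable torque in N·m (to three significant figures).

τ_allow = 123/3.3 = 37.27 MPa.
For a solid shaft T_allow = τ_allow·πd³/16; πd³/16 = π×16.8³/16 = 931.0 mm³.
T_allow = 37.27×931.0 = 34700 N·mm = 34.70 N·m.

T_allow = 34.7 N·m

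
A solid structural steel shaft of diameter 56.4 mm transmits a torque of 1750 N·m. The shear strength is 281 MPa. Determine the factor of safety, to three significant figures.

n = 5.66

τ = 16T/(πd³) = 16×1750000/(π×56.4³) = 49.68 MPa.
n = τ_limit/τ = 281/49.68 = 5.656.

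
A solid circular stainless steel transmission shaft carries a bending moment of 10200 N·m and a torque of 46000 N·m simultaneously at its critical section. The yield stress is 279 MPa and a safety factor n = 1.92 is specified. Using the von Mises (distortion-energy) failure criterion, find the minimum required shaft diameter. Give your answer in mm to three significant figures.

d = 142 mm

σ_allow = σ_y/n = 279/1.92 = 145.3 MPa.
For a solid shaft σ_b = 32M/(πd³) and τ = 16T/(πd³), so the von Mises stress is σ' = (16/πd³)·√(4M²+3T²).
√(4M²+3T²) = √(4×(1.020×10^7)² + 3×(4.600×10^7)²) = 8.224×10^7 N·mm.
d³ = 16×8.224×10^7/(π×145.3) = 2.883×10^6 mm³.
d = 142.3 mm.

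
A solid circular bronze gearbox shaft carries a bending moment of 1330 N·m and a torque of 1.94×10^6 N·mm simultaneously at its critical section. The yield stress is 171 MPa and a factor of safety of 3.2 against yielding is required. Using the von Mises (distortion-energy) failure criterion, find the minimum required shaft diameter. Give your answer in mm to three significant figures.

d = 74.2 mm

σ_allow = σ_y/n = 171/3.2 = 53.44 MPa.
For a solid shaft σ_b = 32M/(πd³) and τ = 16T/(πd³), so the von Mises stress is σ' = (16/πd³)·√(4M²+3T²).
√(4M²+3T²) = √(4×(1.330×10^6)² + 3×(1.940×10^6)²) = 4.286×10^6 N·mm.
d³ = 16×4.286×10^6/(π×53.44) = 408400 mm³.
d = 74.20 mm.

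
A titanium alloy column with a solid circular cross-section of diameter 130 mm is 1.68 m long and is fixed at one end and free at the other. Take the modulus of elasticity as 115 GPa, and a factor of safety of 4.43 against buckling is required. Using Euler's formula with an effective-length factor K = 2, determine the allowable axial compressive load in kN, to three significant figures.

I = πd⁴/64 = π×130⁴/64 = 1.402×10^7 mm⁴.
Effective length L_e = KL = 2×1.68 m = 3360 mm.
Euler critical load P_cr = π²EI/L_e² = π²×115000×1.402×10^7/3360² = 1.409×10^6 N.
P_allow = P_cr/n = 1.409×10^6/4.43 = 318200 N.

P_allow = 318 kN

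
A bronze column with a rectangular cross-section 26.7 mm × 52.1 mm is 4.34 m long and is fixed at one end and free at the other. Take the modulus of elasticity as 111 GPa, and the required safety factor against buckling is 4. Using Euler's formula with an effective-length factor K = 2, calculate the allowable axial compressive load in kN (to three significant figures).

Buckling occurs about the weak axis: I_min = h·b³/12 = 52.1×26.7³/12 = 82640 mm⁴ (b = 26.7 mm is the smaller dimension).
Effective length L_e = KL = 2×4.34 m = 8680 mm.
Euler critical load P_cr = π²EI/L_e² = π²×111000×82640/8680² = 1202 N.
P_allow = P_cr/n = 1202/4 = 300.4 N.

P_allow = 0.300 kN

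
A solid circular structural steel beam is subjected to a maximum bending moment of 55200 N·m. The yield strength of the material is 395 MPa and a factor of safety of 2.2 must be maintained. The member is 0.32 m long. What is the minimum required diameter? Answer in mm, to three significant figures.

σ_allow = 395/2.2 = 179.5 MPa.
For a solid circular section σ = 32M/(πd³), so d³ = 32M/(π σ_allow) = 32×5.5200×10^7/(π×179.5) = 3.132×10^6 mm³.
d = 146.3 mm.

d = 146 mm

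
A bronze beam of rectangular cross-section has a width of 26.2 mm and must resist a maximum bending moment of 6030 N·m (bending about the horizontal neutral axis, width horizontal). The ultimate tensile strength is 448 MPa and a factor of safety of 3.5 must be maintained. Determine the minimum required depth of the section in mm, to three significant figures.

σ_allow = 448/3.5 = 128.0 MPa.
For a rectangular section σ = 6M/(bh²), so h² = 6M/(b σ_allow) = 6×6030000/(26.2×128.0) = 10790 mm².
h = 103.9 mm.

h = 104 mm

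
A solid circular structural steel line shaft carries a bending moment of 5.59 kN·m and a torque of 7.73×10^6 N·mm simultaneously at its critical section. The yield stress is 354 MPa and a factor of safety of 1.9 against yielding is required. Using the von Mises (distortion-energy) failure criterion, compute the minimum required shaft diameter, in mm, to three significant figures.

d = 78.1 mm

σ_allow = σ_y/n = 354/1.9 = 186.3 MPa.
For a solid shaft σ_b = 32M/(πd³) and τ = 16T/(πd³), so the von Mises stress is σ' = (16/πd³)·√(4M²+3T²).
√(4M²+3T²) = √(4×(5.590×10^6)² + 3×(7.730×10^6)²) = 1.744×10^7 N·mm.
d³ = 16×1.744×10^7/(π×186.3) = 476800 mm³.
d = 78.12 mm.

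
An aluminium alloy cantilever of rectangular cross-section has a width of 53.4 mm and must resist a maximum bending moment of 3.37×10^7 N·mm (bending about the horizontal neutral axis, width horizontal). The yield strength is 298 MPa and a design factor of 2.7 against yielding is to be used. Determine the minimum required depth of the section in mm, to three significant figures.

h = 185 mm

σ_allow = 298/2.7 = 110.4 MPa.
For a rectangular section σ = 6M/(bh²), so h² = 6M/(b σ_allow) = 6×3.3700×10^7/(53.4×110.4) = 34310 mm².
h = 185.2 mm.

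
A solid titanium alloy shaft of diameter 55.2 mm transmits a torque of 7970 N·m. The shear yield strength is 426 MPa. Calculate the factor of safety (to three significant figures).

n = 1.77

τ = 16T/(πd³) = 16×7970000/(π×55.2³) = 241.3 MPa.
n = τ_limit/τ = 426/241.3 = 1.765.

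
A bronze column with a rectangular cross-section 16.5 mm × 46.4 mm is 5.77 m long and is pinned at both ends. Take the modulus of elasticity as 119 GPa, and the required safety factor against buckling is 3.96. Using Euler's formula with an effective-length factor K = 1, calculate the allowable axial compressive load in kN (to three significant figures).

P_allow = 0.155 kN

Buckling occurs about the weak axis: I_min = h·b³/12 = 46.4×16.5³/12 = 17370 mm⁴ (b = 16.5 mm is the smaller dimension).
Effective length L_e = KL = 1×5.77 m = 5770 mm.
Euler critical load P_cr = π²EI/L_e² = π²×119000×17370/5770² = 612.8 N.
P_allow = P_cr/n = 612.8/3.96 = 154.7 N.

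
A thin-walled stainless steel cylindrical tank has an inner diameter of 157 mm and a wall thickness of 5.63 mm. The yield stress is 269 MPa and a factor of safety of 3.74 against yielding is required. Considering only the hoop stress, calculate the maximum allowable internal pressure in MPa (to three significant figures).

σ_allow = 269/3.74 = 71.93 MPa.
σ_h = pD/(2t) → p_allow = 2σ_allow t/D = 2×71.93×5.63/157 = 5.158 MPa.

p_allow = 5.16 MPa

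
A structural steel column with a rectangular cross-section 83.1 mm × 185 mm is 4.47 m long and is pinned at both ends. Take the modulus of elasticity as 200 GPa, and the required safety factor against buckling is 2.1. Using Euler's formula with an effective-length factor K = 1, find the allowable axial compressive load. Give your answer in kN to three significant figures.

Buckling occurs about the weak axis: I_min = h·b³/12 = 185×83.1³/12 = 8.847×10^6 mm⁴ (b = 83.1 mm is the smaller dimension).
Effective length L_e = KL = 1×4.47 m = 4470 mm.
Euler critical load P_cr = π²EI/L_e² = π²×200000×8.847×10^6/4470² = 874000 N.
P_allow = P_cr/n = 874000/2.1 = 416200 N.

P_allow = 416 kN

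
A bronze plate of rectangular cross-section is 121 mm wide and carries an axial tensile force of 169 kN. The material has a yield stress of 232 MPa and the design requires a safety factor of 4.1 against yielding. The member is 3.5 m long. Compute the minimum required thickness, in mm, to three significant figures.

σ_allow = 232/4.1 = 56.59 MPa.
Required area A = F/σ_allow = 169000/56.59 = 2987 mm².
t = A/w = 2987/121 = 24.68 mm.

t = 24.7 mm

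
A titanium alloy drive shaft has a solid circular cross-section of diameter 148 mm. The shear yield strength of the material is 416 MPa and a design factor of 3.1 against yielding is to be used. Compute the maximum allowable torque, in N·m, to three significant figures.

T_allow = 85400 N·m

τ_allow = 416/3.1 = 134.2 MPa.
For a solid shaft T_allow = τ_allow·πd³/16; πd³/16 = π×148³/16 = 636500 mm³.
T_allow = 134.2×636500 = 8.542×10^7 N·mm = 85420 N·m.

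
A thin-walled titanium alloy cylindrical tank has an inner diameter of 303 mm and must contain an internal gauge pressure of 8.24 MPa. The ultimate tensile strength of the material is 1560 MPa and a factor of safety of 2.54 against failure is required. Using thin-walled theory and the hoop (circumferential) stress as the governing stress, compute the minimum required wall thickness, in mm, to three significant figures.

σ_allow = 1560/2.54 = 614.2 MPa.
Hoop stress σ_h = pD/(2t), so t = pD/(2σ_allow) = 8.24×303/(2×614.2) = 2.033 mm.

t = 2.03 mm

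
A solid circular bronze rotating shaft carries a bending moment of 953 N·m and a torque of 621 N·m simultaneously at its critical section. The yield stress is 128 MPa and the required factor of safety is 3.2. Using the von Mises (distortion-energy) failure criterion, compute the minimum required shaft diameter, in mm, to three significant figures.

d = 65.3 mm

σ_allow = σ_y/n = 128/3.2 = 40.00 MPa.
For a solid shaft σ_b = 32M/(πd³) and τ = 16T/(πd³), so the von Mises stress is σ' = (16/πd³)·√(4M²+3T²).
√(4M²+3T²) = √(4×(953000)² + 3×(621000)²) = 2.189×10^6 N·mm.
d³ = 16×2.189×10^6/(π×40.00) = 278700 mm³.
d = 65.32 mm.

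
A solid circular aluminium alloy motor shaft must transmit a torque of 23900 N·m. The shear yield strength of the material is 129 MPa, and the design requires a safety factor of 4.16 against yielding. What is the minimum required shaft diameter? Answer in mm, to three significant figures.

Allowable shear stress τ_allow = 129/4.16 = 31.01 MPa.
For a solid shaft τ = 16T/(πd³), so d³ = 16T/(π τ_allow) = 16×2.3900×10^7/(π×31.01) = 3.925×10^6 mm³.
d = (3.925×10^6)^(1/3) = 157.7 mm.

d = 158 mm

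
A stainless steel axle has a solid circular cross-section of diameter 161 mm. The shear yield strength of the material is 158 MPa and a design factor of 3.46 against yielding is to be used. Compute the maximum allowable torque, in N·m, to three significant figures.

τ_allow = 158/3.46 = 45.66 MPa.
For a solid shaft T_allow = τ_allow·πd³/16; πd³/16 = π×161³/16 = 819400 mm³.
T_allow = 45.66×819400 = 3.742×10^7 N·mm = 37420 N·m.

T_allow = 37400 N·m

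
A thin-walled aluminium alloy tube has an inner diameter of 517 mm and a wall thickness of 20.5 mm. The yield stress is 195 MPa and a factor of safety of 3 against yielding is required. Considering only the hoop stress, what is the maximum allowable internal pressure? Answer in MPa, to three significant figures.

σ_allow = 195/3 = 65.00 MPa.
σ_h = pD/(2t) → p_allow = 2σ_allow t/D = 2×65.00×20.5/517 = 5.155 MPa.

p_allow = 5.15 MPa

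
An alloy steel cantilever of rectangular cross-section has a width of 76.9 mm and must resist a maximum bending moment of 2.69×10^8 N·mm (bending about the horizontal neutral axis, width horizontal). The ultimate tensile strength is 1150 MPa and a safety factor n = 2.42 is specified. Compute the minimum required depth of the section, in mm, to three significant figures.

h = 210 mm

σ_allow = 1150/2.42 = 475.2 MPa.
For a rectangular section σ = 6M/(bh²), so h² = 6M/(b σ_allow) = 6×2.6900×10^8/(76.9×475.2) = 44170 mm².
h = 210.2 mm.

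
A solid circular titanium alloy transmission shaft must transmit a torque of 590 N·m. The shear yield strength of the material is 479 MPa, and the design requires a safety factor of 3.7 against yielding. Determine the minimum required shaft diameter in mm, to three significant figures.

Allowable shear stress τ_allow = 479/3.7 = 129.5 MPa.
For a solid shaft τ = 16T/(πd³), so d³ = 16T/(π τ_allow) = 16×590000/(π×129.5) = 23210 mm³.
d = (23210)^(1/3) = 28.53 mm.

d = 28.5 mm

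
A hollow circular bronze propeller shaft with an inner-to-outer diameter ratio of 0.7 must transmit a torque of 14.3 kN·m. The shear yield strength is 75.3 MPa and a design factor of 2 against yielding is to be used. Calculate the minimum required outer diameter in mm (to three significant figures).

τ_allow = 75.3/2 = 37.65 MPa.
For a hollow shaft τ = 16T/[πd_o³(1−k⁴)] with k = 0.7, so 1−k⁴ = 0.7599.
d_o³ = 16T/[π τ_allow (1−k⁴)] = 16×1.4300×10^7/(π×37.65×0.7599) = 2.546×10^6 mm³.
d_o = 136.5 mm.

d_o = 137 mm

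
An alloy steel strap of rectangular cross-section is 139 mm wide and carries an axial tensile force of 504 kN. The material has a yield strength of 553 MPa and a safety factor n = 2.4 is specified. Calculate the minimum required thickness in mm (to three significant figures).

σ_allow = 553/2.4 = 230.4 MPa.
Required area A = F/σ_allow = 504000/230.4 = 2187 mm².
t = A/w = 2187/139 = 15.74 mm.

t = 15.7 mm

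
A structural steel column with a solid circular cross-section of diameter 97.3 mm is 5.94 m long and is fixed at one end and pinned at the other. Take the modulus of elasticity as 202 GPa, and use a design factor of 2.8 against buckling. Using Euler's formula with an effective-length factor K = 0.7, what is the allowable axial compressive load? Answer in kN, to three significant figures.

I = πd⁴/64 = π×97.3⁴/64 = 4.400×10^6 mm⁴.
Effective length L_e = KL = 0.7×5.94 m = 4158 mm.
Euler critical load P_cr = π²EI/L_e² = π²×202000×4.400×10^6/4158² = 507300 N.
P_allow = P_cr/n = 507300/2.8 = 181200 N.

P_allow = 181 kN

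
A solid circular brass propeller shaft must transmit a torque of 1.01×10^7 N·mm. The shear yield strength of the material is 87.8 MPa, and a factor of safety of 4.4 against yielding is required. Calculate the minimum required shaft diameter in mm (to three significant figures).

d = 137 mm

Allowable shear stress τ_allow = 87.8/4.4 = 19.95 MPa.
For a solid shaft τ = 16T/(πd³), so d³ = 16T/(π τ_allow) = 16×1.0100×10^7/(π×19.95) = 2.578×10^6 mm³.
d = (2.578×10^6)^(1/3) = 137.1 mm.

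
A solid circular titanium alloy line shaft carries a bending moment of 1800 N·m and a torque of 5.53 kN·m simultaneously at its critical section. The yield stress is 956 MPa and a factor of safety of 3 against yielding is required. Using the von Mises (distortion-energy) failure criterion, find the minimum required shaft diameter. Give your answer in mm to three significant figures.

d = 54.7 mm

σ_allow = σ_y/n = 956/3 = 318.7 MPa.
For a solid shaft σ_b = 32M/(πd³) and τ = 16T/(πd³), so the von Mises stress is σ' = (16/πd³)·√(4M²+3T²).
√(4M²+3T²) = √(4×(1.800×10^6)² + 3×(5.530×10^6)²) = 1.023×10^7 N·mm.
d³ = 16×1.023×10^7/(π×318.7) = 163500 mm³.
d = 54.69 mm.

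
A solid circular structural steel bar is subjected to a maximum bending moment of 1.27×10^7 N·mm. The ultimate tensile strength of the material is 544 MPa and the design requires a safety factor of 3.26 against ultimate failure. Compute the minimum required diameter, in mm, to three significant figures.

σ_allow = 544/3.26 = 166.9 MPa.
For a solid circular section σ = 32M/(πd³), so d³ = 32M/(π σ_allow) = 32×1.2700×10^7/(π×166.9) = 775200 mm³.
d = 91.86 mm.

d = 91.9 mm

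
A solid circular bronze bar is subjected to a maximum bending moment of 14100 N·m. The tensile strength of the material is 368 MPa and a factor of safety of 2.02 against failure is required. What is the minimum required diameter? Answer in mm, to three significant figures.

d = 92.4 mm

σ_allow = 368/2.02 = 182.2 MPa.
For a solid circular section σ = 32M/(πd³), so d³ = 32M/(π σ_allow) = 32×1.4100×10^7/(π×182.2) = 788400 mm³.
d = 92.38 mm.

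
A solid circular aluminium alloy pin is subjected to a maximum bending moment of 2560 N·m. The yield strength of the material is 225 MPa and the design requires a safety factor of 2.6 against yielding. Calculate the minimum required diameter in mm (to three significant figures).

d = 67.0 mm

σ_allow = 225/2.6 = 86.54 MPa.
For a solid circular section σ = 32M/(πd³), so d³ = 32M/(π σ_allow) = 32×2560000/(π×86.54) = 301300 mm³.
d = 67.04 mm.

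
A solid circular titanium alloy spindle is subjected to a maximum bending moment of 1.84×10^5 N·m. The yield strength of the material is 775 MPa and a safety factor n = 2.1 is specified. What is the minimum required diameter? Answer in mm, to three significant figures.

d = 172 mm

σ_allow = 775/2.1 = 369.0 MPa.
For a solid circular section σ = 32M/(πd³), so d³ = 32M/(π σ_allow) = 32×1.8400×10^8/(π×369.0) = 5.079×10^6 mm³.
d = 171.9 mm.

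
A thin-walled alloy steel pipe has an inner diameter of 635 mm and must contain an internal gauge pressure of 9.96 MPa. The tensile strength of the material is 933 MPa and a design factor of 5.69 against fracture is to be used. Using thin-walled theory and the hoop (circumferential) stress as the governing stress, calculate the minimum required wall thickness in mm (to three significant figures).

σ_allow = 933/5.69 = 164.0 MPa.
Hoop stress σ_h = pD/(2t), so t = pD/(2σ_allow) = 9.96×635/(2×164.0) = 19.29 mm.

t = 19.3 mm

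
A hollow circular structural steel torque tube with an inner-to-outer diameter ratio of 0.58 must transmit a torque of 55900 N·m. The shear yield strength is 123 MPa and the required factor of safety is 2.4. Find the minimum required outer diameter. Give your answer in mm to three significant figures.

τ_allow = 123/2.4 = 51.25 MPa.
For a hollow shaft τ = 16T/[πd_o³(1−k⁴)] with k = 0.58, so 1−k⁴ = 0.8868.
d_o³ = 16T/[π τ_allow (1−k⁴)] = 16×5.5900×10^7/(π×51.25×0.8868) = 6.264×10^6 mm³.
d_o = 184.3 mm.

d_o = 184 mm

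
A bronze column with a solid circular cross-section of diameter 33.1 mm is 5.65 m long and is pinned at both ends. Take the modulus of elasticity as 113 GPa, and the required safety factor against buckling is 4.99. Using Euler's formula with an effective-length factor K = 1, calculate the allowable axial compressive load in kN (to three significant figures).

I = πd⁴/64 = π×33.1⁴/64 = 58920 mm⁴.
Effective length L_e = KL = 1×5.65 m = 5650 mm.
Euler critical load P_cr = π²EI/L_e² = π²×113000×58920/5650² = 2059 N.
P_allow = P_cr/n = 2059/4.99 = 412.5 N.

P_allow = 0.413 kN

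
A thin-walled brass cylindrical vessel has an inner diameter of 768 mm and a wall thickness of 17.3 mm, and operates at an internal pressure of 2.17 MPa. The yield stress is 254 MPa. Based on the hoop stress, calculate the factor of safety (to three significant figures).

n = 5.27

σ_h = pD/(2t) = 2.17×768/(2×17.3) = 48.17 MPa.
n = 254/48.17 = 5.273.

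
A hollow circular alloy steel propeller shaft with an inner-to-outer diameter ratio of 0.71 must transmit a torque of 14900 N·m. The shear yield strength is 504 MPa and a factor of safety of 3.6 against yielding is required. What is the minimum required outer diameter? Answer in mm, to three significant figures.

τ_allow = 504/3.6 = 140.0 MPa.
For a hollow shaft τ = 16T/[πd_o³(1−k⁴)] with k = 0.71, so 1−k⁴ = 0.7459.
d_o³ = 16T/[π τ_allow (1−k⁴)] = 16×1.4900×10^7/(π×140.0×0.7459) = 726700 mm³.
d_o = 89.91 mm.

d_o = 89.9 mm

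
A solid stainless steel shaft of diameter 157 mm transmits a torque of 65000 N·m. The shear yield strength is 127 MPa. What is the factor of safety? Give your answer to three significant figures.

n = 1.48

τ = 16T/(πd³) = 16×6.5000×10^7/(π×157³) = 85.54 MPa.
n = τ_limit/τ = 127/85.54 = 1.485.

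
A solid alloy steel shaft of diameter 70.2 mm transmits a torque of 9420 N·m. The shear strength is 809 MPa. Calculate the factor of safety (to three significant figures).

n = 5.83

τ = 16T/(πd³) = 16×9420000/(π×70.2³) = 138.7 MPa.
n = τ_limit/τ = 809/138.7 = 5.834.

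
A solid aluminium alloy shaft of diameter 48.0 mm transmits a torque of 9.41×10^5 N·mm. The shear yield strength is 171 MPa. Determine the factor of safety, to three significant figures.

n = 3.95

τ = 16T/(πd³) = 16×941000/(π×48.0³) = 43.33 MPa.
n = τ_limit/τ = 171/43.33 = 3.946.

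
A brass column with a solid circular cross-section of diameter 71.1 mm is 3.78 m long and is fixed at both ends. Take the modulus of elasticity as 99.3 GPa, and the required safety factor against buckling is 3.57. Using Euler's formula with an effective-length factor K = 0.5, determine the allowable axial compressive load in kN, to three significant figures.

I = πd⁴/64 = π×71.1⁴/64 = 1.254×10^6 mm⁴.
Effective length L_e = KL = 0.5×3.78 m = 1890 mm.
Euler critical load P_cr = π²EI/L_e² = π²×99300×1.254×10^6/1890² = 344200 N.
P_allow = P_cr/n = 344200/3.57 = 96410 N.

P_allow = 96.4 kN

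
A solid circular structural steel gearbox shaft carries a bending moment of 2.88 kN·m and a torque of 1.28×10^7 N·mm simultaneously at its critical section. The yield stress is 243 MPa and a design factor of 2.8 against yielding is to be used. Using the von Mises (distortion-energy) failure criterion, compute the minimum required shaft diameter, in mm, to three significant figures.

σ_allow = σ_y/n = 243/2.8 = 86.79 MPa.
For a solid shaft σ_b = 32M/(πd³) and τ = 16T/(πd³), so the von Mises stress is σ' = (16/πd³)·√(4M²+3T²).
√(4M²+3T²) = √(4×(2.880×10^6)² + 3×(1.280×10^7)²) = 2.291×10^7 N·mm.
d³ = 16×2.291×10^7/(π×86.79) = 1.344×10^6 mm³.
d = 110.4 mm.

d = 110 mm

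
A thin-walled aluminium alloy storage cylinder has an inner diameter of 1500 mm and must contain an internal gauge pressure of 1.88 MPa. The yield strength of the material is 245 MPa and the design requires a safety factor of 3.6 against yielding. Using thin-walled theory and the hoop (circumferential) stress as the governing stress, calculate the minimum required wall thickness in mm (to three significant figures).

σ_allow = 245/3.6 = 68.06 MPa.
Hoop stress σ_h = pD/(2t), so t = pD/(2σ_allow) = 1.88×1500/(2×68.06) = 20.72 mm.

t = 20.7 mm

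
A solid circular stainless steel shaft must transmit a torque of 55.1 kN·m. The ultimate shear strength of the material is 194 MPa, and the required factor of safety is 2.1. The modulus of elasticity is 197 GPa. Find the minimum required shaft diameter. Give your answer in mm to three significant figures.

d = 145 mm

Allowable shear stress τ_allow = 194/2.1 = 92.38 MPa.
For a solid shaft τ = 16T/(πd³), so d³ = 16T/(π τ_allow) = 16×5.5100×10^7/(π×92.38) = 3.038×10^6 mm³.
d = (3.038×10^6)^(1/3) = 144.8 mm.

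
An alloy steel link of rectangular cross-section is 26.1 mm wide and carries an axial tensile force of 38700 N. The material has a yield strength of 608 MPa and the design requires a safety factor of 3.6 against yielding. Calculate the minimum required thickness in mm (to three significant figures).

t = 8.78 mm

σ_allow = 608/3.6 = 168.9 MPa.
Required area A = F/σ_allow = 38700/168.9 = 229.1 mm².
t = A/w = 229.1/26.1 = 8.779 mm.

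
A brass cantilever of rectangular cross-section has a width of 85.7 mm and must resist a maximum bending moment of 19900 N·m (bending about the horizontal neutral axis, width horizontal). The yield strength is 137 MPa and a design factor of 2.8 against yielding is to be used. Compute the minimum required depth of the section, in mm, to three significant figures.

σ_allow = 137/2.8 = 48.93 MPa.
For a rectangular section σ = 6M/(bh²), so h² = 6M/(b σ_allow) = 6×1.9900×10^7/(85.7×48.93) = 28470 mm².
h = 168.7 mm.

h = 169 mm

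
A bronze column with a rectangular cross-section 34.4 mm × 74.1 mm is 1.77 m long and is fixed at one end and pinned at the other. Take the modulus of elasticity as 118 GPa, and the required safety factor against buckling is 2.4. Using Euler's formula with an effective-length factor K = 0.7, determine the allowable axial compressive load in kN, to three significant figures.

Buckling occurs about the weak axis: I_min = h·b³/12 = 74.1×34.4³/12 = 251400 mm⁴ (b = 34.4 mm is the smaller dimension).
Effective length L_e = KL = 0.7×1.77 m = 1239 mm.
Euler critical load P_cr = π²EI/L_e² = π²×118000×251400/1239² = 190700 N.
P_allow = P_cr/n = 190700/2.4 = 79460 N.

P_allow = 79.5 kN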